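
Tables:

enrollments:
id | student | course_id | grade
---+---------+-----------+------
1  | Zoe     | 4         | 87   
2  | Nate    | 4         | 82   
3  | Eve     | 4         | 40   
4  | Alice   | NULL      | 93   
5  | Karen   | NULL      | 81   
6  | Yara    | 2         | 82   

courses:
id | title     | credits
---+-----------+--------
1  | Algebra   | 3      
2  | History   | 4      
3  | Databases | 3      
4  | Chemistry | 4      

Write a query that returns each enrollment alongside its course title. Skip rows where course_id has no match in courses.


INNER JOIN keeps only enrollments rows whose course_id matches an id in courses. Walk through each enrollment:
  - enrollment 1 (Zoe): course_id=4 -> matches Chemistry
  - enrollment 2 (Nate): course_id=4 -> matches Chemistry
  - enrollment 3 (Eve): course_id=4 -> matches Chemistry
  - enrollment 4 (Alice): course_id=NULL, no match -> dropped
  - enrollment 5 (Karen): course_id=NULL, no match -> dropped
  - enrollment 6 (Yara): course_id=2 -> matches History
So 2 of 6 rows are dropped.

SQL:
SELECT a.student, b.title AS course
FROM enrollments a
INNER JOIN courses b ON a.course_id = b.id

Result:
student | course   
--------+----------
Zoe     | Chemistry
Nate    | Chemistry
Eve     | Chemistry
Yara    | History  


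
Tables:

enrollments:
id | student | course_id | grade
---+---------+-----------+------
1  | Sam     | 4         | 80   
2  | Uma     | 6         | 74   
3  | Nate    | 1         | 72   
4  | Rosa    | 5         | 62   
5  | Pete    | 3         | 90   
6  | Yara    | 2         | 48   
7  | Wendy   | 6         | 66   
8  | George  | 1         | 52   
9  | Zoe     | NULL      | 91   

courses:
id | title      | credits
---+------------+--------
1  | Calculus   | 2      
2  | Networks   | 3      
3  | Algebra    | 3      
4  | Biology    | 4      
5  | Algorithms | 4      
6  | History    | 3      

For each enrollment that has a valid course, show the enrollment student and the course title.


INNER JOIN keeps only enrollments rows whose course_id matches an id in courses. Walk through each enrollment:
  - enrollment 1 (Sam): course_id=4 -> matches Biology
  - enrollment 2 (Uma): course_id=6 -> matches History
  - enrollment 3 (Nate): course_id=1 -> matches Calculus
  - enrollment 4 (Rosa): course_id=5 -> matches Algorithms
  - enrollment 5 (Pete): course_id=3 -> matches Algebra
  - enrollment 6 (Yara): course_id=2 -> matches Networks
  - enrollment 7 (Wendy): course_id=6 -> matches History
  - enrollment 8 (George): course_id=1 -> matches Calculus
  - enrollment 9 (Zoe): course_id=NULL, no match -> dropped
So 1 of 9 rows is dropped.

SQL:
SELECT a.student, b.title AS course
FROM enrollments a
INNER JOIN courses b ON a.course_id = b.id

Result:
student | course    
--------+-----------
Sam     | Biology   
Uma     | History   
Nate    | Calculus  
Rosa    | Algorithms
Pete    | Algebra   
Yara    | Networks  
Wendy   | History   
George  | Calculus  


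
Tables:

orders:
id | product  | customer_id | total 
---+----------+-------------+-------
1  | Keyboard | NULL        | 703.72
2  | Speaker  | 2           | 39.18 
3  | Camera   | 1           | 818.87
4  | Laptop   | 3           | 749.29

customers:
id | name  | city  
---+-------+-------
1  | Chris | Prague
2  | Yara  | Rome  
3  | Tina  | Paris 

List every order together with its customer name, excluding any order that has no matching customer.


INNER JOIN keeps only orders rows whose customer_id matches an id in customers. Walk through each order:
  - order 1 (Keyboard): customer_id=NULL, no match -> dropped
  - order 2 (Speaker): customer_id=2 -> matches Yara
  - order 3 (Camera): customer_id=1 -> matches Chris
  - order 4 (Laptop): customer_id=3 -> matches Tina
So 1 of 4 rows is dropped.

SQL:
SELECT a.product, b.name AS customer
FROM orders a
INNER JOIN customers b ON a.customer_id = b.id

Result:
product | customer
--------+---------
Speaker | Yara    
Camera  | Chris   
Laptop  | Tina    


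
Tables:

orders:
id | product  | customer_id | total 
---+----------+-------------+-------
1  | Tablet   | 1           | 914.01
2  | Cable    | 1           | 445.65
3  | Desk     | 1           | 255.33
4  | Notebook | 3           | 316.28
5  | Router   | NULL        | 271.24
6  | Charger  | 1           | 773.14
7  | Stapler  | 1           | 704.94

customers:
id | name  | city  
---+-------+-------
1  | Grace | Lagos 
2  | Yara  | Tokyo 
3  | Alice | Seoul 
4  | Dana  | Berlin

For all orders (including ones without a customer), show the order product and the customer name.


LEFT JOIN keeps every row from orders (the left table); where customer_id has no match in customers, the customer columns become NULL. Walk through each order:
  - order 1 (Tablet): customer_id=1 -> matches Grace
  - order 2 (Cable): customer_id=1 -> matches Grace
  - order 3 (Desk): customer_id=1 -> matches Grace
  - order 4 (Notebook): customer_id=3 -> matches Alice
  - order 5 (Router): customer_id=NULL, no match -> kept with NULL
  - order 6 (Charger): customer_id=1 -> matches Grace
  - order 7 (Stapler): customer_id=1 -> matches Grace
All 7 rows appear; 1 has NULL customer.

SQL:
SELECT a.product, b.name AS customer
FROM orders a
LEFT JOIN customers b ON a.customer_id = b.id

Result:
product  | customer
---------+---------
Tablet   | Grace   
Cable    | Grace   
Desk     | Grace   
Notebook | Alice   
Router   | NULL    
Charger  | Grace   
Stapler  | Grace   


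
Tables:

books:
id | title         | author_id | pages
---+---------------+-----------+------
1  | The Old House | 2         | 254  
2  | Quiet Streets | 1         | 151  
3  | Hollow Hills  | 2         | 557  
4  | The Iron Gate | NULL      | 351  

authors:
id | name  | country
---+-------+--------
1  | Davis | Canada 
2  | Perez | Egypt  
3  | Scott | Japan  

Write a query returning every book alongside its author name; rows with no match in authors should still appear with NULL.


LEFT JOIN keeps every row from books (the left table); where author_id has no match in authors, the author columns become NULL. Walk through each book:
  - book 1 (The Old House): author_id=2 -> matches Perez
  - book 2 (Quiet Streets): author_id=1 -> matches Davis
  - book 3 (Hollow Hills): author_id=2 -> matches Perez
  - book 4 (The Iron Gate): author_id=NULL, no match -> kept with NULL
All 4 rows appear; 1 has NULL author.

SQL:
SELECT a.title, b.name AS author
FROM books a
LEFT JOIN authors b ON a.author_id = b.id

Result:
title         | author
--------------+-------
The Old House | Perez 
Quiet Streets | Davis 
Hollow Hills  | Perez 
The Iron Gate | NULL  


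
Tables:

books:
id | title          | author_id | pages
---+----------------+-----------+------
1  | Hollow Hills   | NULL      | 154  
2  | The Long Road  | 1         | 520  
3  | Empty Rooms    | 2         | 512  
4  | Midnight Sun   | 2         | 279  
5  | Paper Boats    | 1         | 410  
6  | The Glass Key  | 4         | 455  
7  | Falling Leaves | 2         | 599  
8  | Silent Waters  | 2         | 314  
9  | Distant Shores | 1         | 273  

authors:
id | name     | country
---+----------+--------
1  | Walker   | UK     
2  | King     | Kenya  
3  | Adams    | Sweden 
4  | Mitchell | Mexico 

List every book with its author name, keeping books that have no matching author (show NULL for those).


LEFT JOIN keeps every row from books (the left table); where author_id has no match in authors, the author columns become NULL. Walk through each book:
  - book 1 (Hollow Hills): author_id=NULL, no match -> kept with NULL
  - book 2 (The Long Road): author_id=1 -> matches Walker
  - book 3 (Empty Rooms): author_id=2 -> matches King
  - book 4 (Midnight Sun): author_id=2 -> matches King
  - book 5 (Paper Boats): author_id=1 -> matches Walker
  - book 6 (The Glass Key): author_id=4 -> matches Mitchell
  - book 7 (Falling Leaves): author_id=2 -> matches King
  - book 8 (Silent Waters): author_id=2 -> matches King
  - book 9 (Distant Shores): author_id=1 -> matches Walker
All 9 rows appear; 1 has NULL author.

SQL:
SELECT a.title, b.name AS author
FROM books a
LEFT JOIN authors b ON a.author_id = b.id

Result:
title          | author  
---------------+---------
Hollow Hills   | NULL    
The Long Road  | Walker  
Empty Rooms    | King    
Midnight Sun   | King    
Paper Boats    | Walker  
The Glass Key  | Mitchell
Falling Leaves | King    
Silent Waters  | King    
Distant Shores | Walker  


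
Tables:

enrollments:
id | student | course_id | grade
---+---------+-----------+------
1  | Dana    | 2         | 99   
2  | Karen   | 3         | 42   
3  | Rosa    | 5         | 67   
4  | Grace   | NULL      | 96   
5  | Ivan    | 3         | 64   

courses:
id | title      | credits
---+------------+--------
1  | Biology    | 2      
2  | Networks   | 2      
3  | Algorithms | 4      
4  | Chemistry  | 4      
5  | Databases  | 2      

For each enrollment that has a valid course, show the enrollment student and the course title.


INNER JOIN keeps only enrollments rows whose course_id matches an id in courses. Walk through each enrollment:
  - enrollment 1 (Dana): course_id=2 -> matches Networks
  - enrollment 2 (Karen): course_id=3 -> matches Algorithms
  - enrollment 3 (Rosa): course_id=5 -> matches Databases
  - enrollment 4 (Grace): course_id=NULL, no match -> dropped
  - enrollment 5 (Ivan): course_id=3 -> matches Algorithms
So 1 of 5 rows is dropped.

SQL:
SELECT a.student, b.title AS course
FROM enrollments a
INNER JOIN courses b ON a.course_id = b.id

Result:
student | course    
--------+-----------
Dana    | Networks  
Karen   | Algorithms
Rosa    | Databases 
Ivan    | Algorithms


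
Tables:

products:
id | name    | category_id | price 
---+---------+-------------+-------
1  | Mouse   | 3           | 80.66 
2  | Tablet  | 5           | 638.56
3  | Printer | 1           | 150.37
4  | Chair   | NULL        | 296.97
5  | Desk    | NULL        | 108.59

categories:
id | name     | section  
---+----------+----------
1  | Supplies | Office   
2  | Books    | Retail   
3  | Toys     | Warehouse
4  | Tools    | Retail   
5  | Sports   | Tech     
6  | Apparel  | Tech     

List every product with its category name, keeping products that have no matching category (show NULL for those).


LEFT JOIN keeps every row from products (the left table); where category_id has no match in categories, the category columns become NULL. Walk through each product:
  - product 1 (Mouse): category_id=3 -> matches Toys
  - product 2 (Tablet): category_id=5 -> matches Sports
  - product 3 (Printer): category_id=1 -> matches Supplies
  - product 4 (Chair): category_id=NULL, no match -> kept with NULL
  - product 5 (Desk): category_id=NULL, no match -> kept with NULL
All 5 rows appear; 2 have NULL category.

SQL:
SELECT a.name, b.name AS category
FROM products a
LEFT JOIN categories b ON a.category_id = b.id

Result:
name    | category
--------+---------
Mouse   | Toys    
Tablet  | Sports  
Printer | Supplies
Chair   | NULL    
Desk    | NULL    


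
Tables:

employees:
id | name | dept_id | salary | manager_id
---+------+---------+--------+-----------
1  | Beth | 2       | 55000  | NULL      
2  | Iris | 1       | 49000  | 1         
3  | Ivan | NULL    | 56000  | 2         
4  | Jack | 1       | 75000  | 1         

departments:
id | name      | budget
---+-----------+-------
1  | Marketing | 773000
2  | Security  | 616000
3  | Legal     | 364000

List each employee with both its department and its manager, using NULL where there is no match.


Two LEFT JOINs from the same base table employees: one to departments via dept_id, one to employees itself via manager_id. Both are LEFT so every employee is preserved.
Match against departments:
  - employee 1 (Beth): dept_id=2 -> matches Security
  - employee 2 (Iris): dept_id=1 -> matches Marketing
  - employee 3 (Ivan): dept_id=NULL, no match -> kept with NULL
  - employee 4 (Jack): dept_id=1 -> matches Marketing
Match against employees (self):
  - employee 1 (Beth): manager_id=NULL -> NULL
  - employee 2 (Iris): manager_id=1 -> Beth
  - employee 3 (Ivan): manager_id=2 -> Iris
  - employee 4 (Jack): manager_id=1 -> Beth

SQL:
SELECT a.name, b.name AS department, c.name AS manager
FROM employees a
LEFT JOIN departments b ON a.dept_id = b.id
LEFT JOIN employees c ON a.manager_id = c.id

Result:
name | department | manager
-----+------------+--------
Beth | Security   | NULL   
Iris | Marketing  | Beth   
Ivan | NULL       | Iris   
Jack | Marketing  | Beth   


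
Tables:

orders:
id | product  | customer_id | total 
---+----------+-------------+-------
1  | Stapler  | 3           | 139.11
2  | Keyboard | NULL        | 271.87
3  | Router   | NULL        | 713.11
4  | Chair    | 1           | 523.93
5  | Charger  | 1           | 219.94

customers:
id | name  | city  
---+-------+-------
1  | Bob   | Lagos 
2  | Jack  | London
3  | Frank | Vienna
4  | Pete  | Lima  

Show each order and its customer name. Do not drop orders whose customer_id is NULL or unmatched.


LEFT JOIN keeps every row from orders (the left table); where customer_id has no match in customers, the customer columns become NULL. Walk through each order:
  - order 1 (Stapler): customer_id=3 -> matches Frank
  - order 2 (Keyboard): customer_id=NULL, no match -> kept with NULL
  - order 3 (Router): customer_id=NULL, no match -> kept with NULL
  - order 4 (Chair): customer_id=1 -> matches Bob
  - order 5 (Charger): customer_id=1 -> matches Bob
All 5 rows appear; 2 have NULL customer.

SQL:
SELECT a.product, b.name AS customer
FROM orders a
LEFT JOIN customers b ON a.customer_id = b.id

Result:
product  | customer
---------+---------
Stapler  | Frank   
Keyboard | NULL    
Router   | NULL    
Chair    | Bob     
Charger  | Bob     


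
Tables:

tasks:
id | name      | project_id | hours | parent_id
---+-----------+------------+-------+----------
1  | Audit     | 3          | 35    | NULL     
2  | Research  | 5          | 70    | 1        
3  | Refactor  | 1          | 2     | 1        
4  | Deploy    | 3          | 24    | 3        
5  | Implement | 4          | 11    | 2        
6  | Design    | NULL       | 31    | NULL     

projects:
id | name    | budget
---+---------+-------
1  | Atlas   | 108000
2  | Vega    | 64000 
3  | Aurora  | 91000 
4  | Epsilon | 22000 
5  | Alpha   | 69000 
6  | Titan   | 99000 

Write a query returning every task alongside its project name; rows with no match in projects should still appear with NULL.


LEFT JOIN keeps every row from tasks (the left table); where project_id has no match in projects, the project columns become NULL. Walk through each task:
  - task 1 (Audit): project_id=3 -> matches Aurora
  - task 2 (Research): project_id=5 -> matches Alpha
  - task 3 (Refactor): project_id=1 -> matches Atlas
  - task 4 (Deploy): project_id=3 -> matches Aurora
  - task 5 (Implement): project_id=4 -> matches Epsilon
  - task 6 (Design): project_id=NULL, no match -> kept with NULL
All 6 rows appear; 1 has NULL project.

SQL:
SELECT a.name, b.name AS project
FROM tasks a
LEFT JOIN projects b ON a.project_id = b.id

Result:
name      | project
----------+--------
Audit     | Aurora 
Research  | Alpha  
Refactor  | Atlas  
Deploy    | Aurora 
Implement | Epsilon
Design    | NULL   


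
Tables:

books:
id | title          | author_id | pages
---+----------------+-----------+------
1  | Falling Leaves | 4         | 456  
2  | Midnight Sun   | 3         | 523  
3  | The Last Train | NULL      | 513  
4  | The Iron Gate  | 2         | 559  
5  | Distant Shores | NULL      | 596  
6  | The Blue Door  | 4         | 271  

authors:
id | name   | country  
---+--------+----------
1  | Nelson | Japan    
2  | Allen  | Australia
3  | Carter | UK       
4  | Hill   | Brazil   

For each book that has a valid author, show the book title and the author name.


INNER JOIN keeps only books rows whose author_id matches an id in authors. Walk through each book:
  - book 1 (Falling Leaves): author_id=4 -> matches Hill
  - book 2 (Midnight Sun): author_id=3 -> matches Carter
  - book 3 (The Last Train): author_id=NULL, no match -> dropped
  - book 4 (The Iron Gate): author_id=2 -> matches Allen
  - book 5 (Distant Shores): author_id=NULL, no match -> dropped
  - book 6 (The Blue Door): author_id=4 -> matches Hill
So 2 of 6 rows are dropped.

SQL:
SELECT a.title, b.name AS author
FROM books a
INNER JOIN authors b ON a.author_id = b.id

Result:
title          | author
---------------+-------
Falling Leaves | Hill  
Midnight Sun   | Carter
The Iron Gate  | Allen 
The Blue Door  | Hill  


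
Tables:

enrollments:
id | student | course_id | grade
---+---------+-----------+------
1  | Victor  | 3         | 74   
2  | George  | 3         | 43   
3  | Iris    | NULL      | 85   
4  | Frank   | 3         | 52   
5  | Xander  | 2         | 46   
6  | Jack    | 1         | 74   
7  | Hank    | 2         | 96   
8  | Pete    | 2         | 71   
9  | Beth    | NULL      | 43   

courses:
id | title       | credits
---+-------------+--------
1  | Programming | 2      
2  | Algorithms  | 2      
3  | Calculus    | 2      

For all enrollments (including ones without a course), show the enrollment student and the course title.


LEFT JOIN keeps every row from enrollments (the left table); where course_id has no match in courses, the course columns become NULL. Walk through each enrollment:
  - enrollment 1 (Victor): course_id=3 -> matches Calculus
  - enrollment 2 (George): course_id=3 -> matches Calculus
  - enrollment 3 (Iris): course_id=NULL, no match -> kept with NULL
  - enrollment 4 (Frank): course_id=3 -> matches Calculus
  - enrollment 5 (Xander): course_id=2 -> matches Algorithms
  - enrollment 6 (Jack): course_id=1 -> matches Programming
  - enrollment 7 (Hank): course_id=2 -> matches Algorithms
  - enrollment 8 (Pete): course_id=2 -> matches Algorithms
  - enrollment 9 (Beth): course_id=NULL, no match -> kept with NULL
All 9 rows appear; 2 have NULL course.

SQL:
SELECT a.student, b.title AS course
FROM enrollments a
LEFT JOIN courses b ON a.course_id = b.id

Result:
student | course     
--------+------------
Victor  | Calculus   
George  | Calculus   
Iris    | NULL       
Frank   | Calculus   
Xander  | Algorithms 
Jack    | Programming
Hank    | Algorithms 
Pete    | Algorithms 
Beth    | NULL       


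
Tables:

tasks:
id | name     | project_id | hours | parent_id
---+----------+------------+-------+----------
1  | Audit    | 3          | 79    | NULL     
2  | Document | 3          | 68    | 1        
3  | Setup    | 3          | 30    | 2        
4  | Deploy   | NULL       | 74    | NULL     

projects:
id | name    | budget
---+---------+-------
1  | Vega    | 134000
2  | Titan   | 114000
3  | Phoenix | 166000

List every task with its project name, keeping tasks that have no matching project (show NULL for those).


LEFT JOIN keeps every row from tasks (the left table); where project_id has no match in projects, the project columns become NULL. Walk through each task:
  - task 1 (Audit): project_id=3 -> matches Phoenix
  - task 2 (Document): project_id=3 -> matches Phoenix
  - task 3 (Setup): project_id=3 -> matches Phoenix
  - task 4 (Deploy): project_id=NULL, no match -> kept with NULL
All 4 rows appear; 1 has NULL project.

SQL:
SELECT a.name, b.name AS project
FROM tasks a
LEFT JOIN projects b ON a.project_id = b.id

Result:
name     | project
---------+--------
Audit    | Phoenix
Document | Phoenix
Setup    | Phoenix
Deploy   | NULL   


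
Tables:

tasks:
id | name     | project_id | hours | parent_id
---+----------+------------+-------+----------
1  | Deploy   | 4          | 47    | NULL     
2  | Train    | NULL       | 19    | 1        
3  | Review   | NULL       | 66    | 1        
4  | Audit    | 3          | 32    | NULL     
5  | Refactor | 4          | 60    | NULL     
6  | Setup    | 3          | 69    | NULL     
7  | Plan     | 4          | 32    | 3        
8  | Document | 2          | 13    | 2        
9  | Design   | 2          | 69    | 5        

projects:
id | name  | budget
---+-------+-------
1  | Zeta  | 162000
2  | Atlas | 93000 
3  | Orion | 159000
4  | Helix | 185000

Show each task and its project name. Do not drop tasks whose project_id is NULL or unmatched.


LEFT JOIN keeps every row from tasks (the left table); where project_id has no match in projects, the project columns become NULL. Walk through each task:
  - task 1 (Deploy): project_id=4 -> matches Helix
  - task 2 (Train): project_id=NULL, no match -> kept with NULL
  - task 3 (Review): project_id=NULL, no match -> kept with NULL
  - task 4 (Audit): project_id=3 -> matches Orion
  - task 5 (Refactor): project_id=4 -> matches Helix
  - task 6 (Setup): project_id=3 -> matches Orion
  - task 7 (Plan): project_id=4 -> matches Helix
  - task 8 (Document): project_id=2 -> matches Atlas
  - task 9 (Design): project_id=2 -> matches Atlas
All 9 rows appear; 2 have NULL project.

SQL:
SELECT a.name, b.name AS project
FROM tasks a
LEFT JOIN projects b ON a.project_id = b.id

Result:
name     | project
---------+--------
Deploy   | Helix  
Train    | NULL   
Review   | NULL   
Audit    | Orion  
Refactor | Helix  
Setup    | Orion  
Plan     | Helix  
Document | Atlas  
Design   | Atlas  


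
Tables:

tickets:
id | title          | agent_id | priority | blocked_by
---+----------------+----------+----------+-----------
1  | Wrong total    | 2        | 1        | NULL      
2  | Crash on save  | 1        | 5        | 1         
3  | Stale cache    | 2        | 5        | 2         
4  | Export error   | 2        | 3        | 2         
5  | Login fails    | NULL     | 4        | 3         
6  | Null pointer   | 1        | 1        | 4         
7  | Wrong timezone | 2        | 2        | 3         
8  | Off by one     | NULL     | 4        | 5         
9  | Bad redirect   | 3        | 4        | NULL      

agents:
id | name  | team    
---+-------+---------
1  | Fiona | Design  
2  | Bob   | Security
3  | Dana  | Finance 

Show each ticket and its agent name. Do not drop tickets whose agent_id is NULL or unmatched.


LEFT JOIN keeps every row from tickets (the left table); where agent_id has no match in agents, the agent columns become NULL. Walk through each ticket:
  - ticket 1 (Wrong total): agent_id=2 -> matches Bob
  - ticket 2 (Crash on save): agent_id=1 -> matches Fiona
  - ticket 3 (Stale cache): agent_id=2 -> matches Bob
  - ticket 4 (Export error): agent_id=2 -> matches Bob
  - ticket 5 (Login fails): agent_id=NULL, no match -> kept with NULL
  - ticket 6 (Null pointer): agent_id=1 -> matches Fiona
  - ticket 7 (Wrong timezone): agent_id=2 -> matches Bob
  - ticket 8 (Off by one): agent_id=NULL, no match -> kept with NULL
  - ticket 9 (Bad redirect): agent_id=3 -> matches Dana
All 9 rows appear; 2 have NULL agent.

SQL:
SELECT a.title, b.name AS agent
FROM tickets a
LEFT JOIN agents b ON a.agent_id = b.id

Result:
title          | agent
---------------+------
Wrong total    | Bob  
Crash on save  | Fiona
Stale cache    | Bob  
Export error   | Bob  
Login fails    | NULL 
Null pointer   | Fiona
Wrong timezone | Bob  
Off by one     | NULL 
Bad redirect   | Dana 


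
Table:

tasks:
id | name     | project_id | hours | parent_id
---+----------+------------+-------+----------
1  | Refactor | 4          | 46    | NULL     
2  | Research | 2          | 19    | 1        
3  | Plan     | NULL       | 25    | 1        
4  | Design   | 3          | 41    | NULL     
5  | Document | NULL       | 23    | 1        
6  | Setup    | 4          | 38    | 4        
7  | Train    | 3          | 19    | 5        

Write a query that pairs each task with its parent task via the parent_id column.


This is a self-join: tasks is joined to a second copy of itself, matching each row's parent_id to another row's id. Use LEFT JOIN so rows with parent_id=NULL are kept.
  - task 1 (Refactor): parent_id=NULL -> NULL
  - task 2 (Research): parent_id=1 -> Refactor
  - task 3 (Plan): parent_id=1 -> Refactor
  - task 4 (Design): parent_id=NULL -> NULL
  - task 5 (Document): parent_id=1 -> Refactor
  - task 6 (Setup): parent_id=4 -> Design
  - task 7 (Train): parent_id=5 -> Document

SQL:
SELECT a.name AS item, b.name AS parent
FROM tasks a
LEFT JOIN tasks b ON a.parent_id = b.id

Result:
item     | parent  
---------+---------
Refactor | NULL    
Research | Refactor
Plan     | Refactor
Design   | NULL    
Document | Refactor
Setup    | Design  
Train    | Document


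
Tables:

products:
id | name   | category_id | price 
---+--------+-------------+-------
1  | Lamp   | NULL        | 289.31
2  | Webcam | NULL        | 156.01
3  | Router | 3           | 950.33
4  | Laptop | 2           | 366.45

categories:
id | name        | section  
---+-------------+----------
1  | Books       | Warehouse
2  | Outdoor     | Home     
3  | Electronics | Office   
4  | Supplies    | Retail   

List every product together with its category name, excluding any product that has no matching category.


INNER JOIN keeps only products rows whose category_id matches an id in categories. Walk through each product:
  - product 1 (Lamp): category_id=NULL, no match -> dropped
  - product 2 (Webcam): category_id=NULL, no match -> dropped
  - product 3 (Router): category_id=3 -> matches Electronics
  - product 4 (Laptop): category_id=2 -> matches Outdoor
So 2 of 4 rows are dropped.

SQL:
SELECT a.name, b.name AS category
FROM products a
INNER JOIN categories b ON a.category_id = b.id

Result:
name   | category   
-------+------------
Router | Electronics
Laptop | Outdoor    


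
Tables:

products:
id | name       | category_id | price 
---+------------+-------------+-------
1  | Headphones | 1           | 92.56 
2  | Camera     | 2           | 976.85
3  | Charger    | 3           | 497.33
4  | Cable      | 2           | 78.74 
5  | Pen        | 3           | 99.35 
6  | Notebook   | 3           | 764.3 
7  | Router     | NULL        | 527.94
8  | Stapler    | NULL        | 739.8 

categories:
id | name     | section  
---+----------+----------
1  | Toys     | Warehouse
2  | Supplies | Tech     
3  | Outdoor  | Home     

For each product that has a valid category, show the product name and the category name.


INNER JOIN keeps only products rows whose category_id matches an id in categories. Walk through each product:
  - product 1 (Headphones): category_id=1 -> matches Toys
  - product 2 (Camera): category_id=2 -> matches Supplies
  - product 3 (Charger): category_id=3 -> matches Outdoor
  - product 4 (Cable): category_id=2 -> matches Supplies
  - product 5 (Pen): category_id=3 -> matches Outdoor
  - product 6 (Notebook): category_id=3 -> matches Outdoor
  - product 7 (Router): category_id=NULL, no match -> dropped
  - product 8 (Stapler): category_id=NULL, no match -> dropped
So 2 of 8 rows are dropped.

SQL:
SELECT a.name, b.name AS category
FROM products a
INNER JOIN categories b ON a.category_id = b.id

Result:
name       | category
-----------+---------
Headphones | Toys    
Camera     | Supplies
Charger    | Outdoor 
Cable      | Supplies
Pen        | Outdoor 
Notebook   | Outdoor 


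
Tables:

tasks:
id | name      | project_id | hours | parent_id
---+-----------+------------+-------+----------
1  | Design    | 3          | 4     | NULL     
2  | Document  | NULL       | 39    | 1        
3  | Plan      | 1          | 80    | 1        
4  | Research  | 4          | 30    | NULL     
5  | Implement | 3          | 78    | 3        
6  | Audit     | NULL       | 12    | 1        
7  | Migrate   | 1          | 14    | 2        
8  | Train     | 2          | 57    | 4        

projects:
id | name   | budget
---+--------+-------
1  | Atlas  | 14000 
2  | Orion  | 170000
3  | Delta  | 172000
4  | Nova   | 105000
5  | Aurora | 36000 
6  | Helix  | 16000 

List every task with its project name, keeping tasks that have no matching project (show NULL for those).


LEFT JOIN keeps every row from tasks (the left table); where project_id has no match in projects, the project columns become NULL. Walk through each task:
  - task 1 (Design): project_id=3 -> matches Delta
  - task 2 (Document): project_id=NULL, no match -> kept with NULL
  - task 3 (Plan): project_id=1 -> matches Atlas
  - task 4 (Research): project_id=4 -> matches Nova
  - task 5 (Implement): project_id=3 -> matches Delta
  - task 6 (Audit): project_id=NULL, no match -> kept with NULL
  - task 7 (Migrate): project_id=1 -> matches Atlas
  - task 8 (Train): project_id=2 -> matches Orion
All 8 rows appear; 2 have NULL project.

SQL:
SELECT a.name, b.name AS project
FROM tasks a
LEFT JOIN projects b ON a.project_id = b.id

Result:
name      | project
----------+--------
Design    | Delta  
Document  | NULL   
Plan      | Atlas  
Research  | Nova   
Implement | Delta  
Audit     | NULL   
Migrate   | Atlas  
Train     | Orion  


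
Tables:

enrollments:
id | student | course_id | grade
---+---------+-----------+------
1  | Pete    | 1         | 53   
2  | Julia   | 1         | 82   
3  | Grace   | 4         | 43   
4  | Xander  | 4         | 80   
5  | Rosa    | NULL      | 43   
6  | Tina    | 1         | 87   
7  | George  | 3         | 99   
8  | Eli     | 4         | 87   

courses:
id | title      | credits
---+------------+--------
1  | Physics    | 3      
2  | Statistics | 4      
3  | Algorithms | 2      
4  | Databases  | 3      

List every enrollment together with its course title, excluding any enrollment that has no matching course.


INNER JOIN keeps only enrollments rows whose course_id matches an id in courses. Walk through each enrollment:
  - enrollment 1 (Pete): course_id=1 -> matches Physics
  - enrollment 2 (Julia): course_id=1 -> matches Physics
  - enrollment 3 (Grace): course_id=4 -> matches Databases
  - enrollment 4 (Xander): course_id=4 -> matches Databases
  - enrollment 5 (Rosa): course_id=NULL, no match -> dropped
  - enrollment 6 (Tina): course_id=1 -> matches Physics
  - enrollment 7 (George): course_id=3 -> matches Algorithms
  - enrollment 8 (Eli): course_id=4 -> matches Databases
So 1 of 8 rows is dropped.

SQL:
SELECT a.student, b.title AS course
FROM enrollments a
INNER JOIN courses b ON a.course_id = b.id

Result:
student | course    
--------+-----------
Pete    | Physics   
Julia   | Physics   
Grace   | Databases 
Xander  | Databases 
Tina    | Physics   
George  | Algorithms
Eli     | Databases 


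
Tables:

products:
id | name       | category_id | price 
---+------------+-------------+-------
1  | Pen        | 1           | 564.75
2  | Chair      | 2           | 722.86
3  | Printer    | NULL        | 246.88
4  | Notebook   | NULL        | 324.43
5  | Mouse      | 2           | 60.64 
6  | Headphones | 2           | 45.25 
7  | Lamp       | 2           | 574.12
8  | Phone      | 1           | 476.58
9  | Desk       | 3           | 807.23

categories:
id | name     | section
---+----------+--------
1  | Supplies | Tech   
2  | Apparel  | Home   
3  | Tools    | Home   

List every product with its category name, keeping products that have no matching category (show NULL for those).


LEFT JOIN keeps every row from products (the left table); where category_id has no match in categories, the category columns become NULL. Walk through each product:
  - product 1 (Pen): category_id=1 -> matches Supplies
  - product 2 (Chair): category_id=2 -> matches Apparel
  - product 3 (Printer): category_id=NULL, no match -> kept with NULL
  - product 4 (Notebook): category_id=NULL, no match -> kept with NULL
  - product 5 (Mouse): category_id=2 -> matches Apparel
  - product 6 (Headphones): category_id=2 -> matches Apparel
  - product 7 (Lamp): category_id=2 -> matches Apparel
  - product 8 (Phone): category_id=1 -> matches Supplies
  - product 9 (Desk): category_id=3 -> matches Tools
All 9 rows appear; 2 have NULL category.

SQL:
SELECT a.name, b.name AS category
FROM products a
LEFT JOIN categories b ON a.category_id = b.id

Result:
name       | category
-----------+---------
Pen        | Supplies
Chair      | Apparel 
Printer    | NULL    
Notebook   | NULL    
Mouse      | Apparel 
Headphones | Apparel 
Lamp       | Apparel 
Phone      | Supplies
Desk       | Tools   


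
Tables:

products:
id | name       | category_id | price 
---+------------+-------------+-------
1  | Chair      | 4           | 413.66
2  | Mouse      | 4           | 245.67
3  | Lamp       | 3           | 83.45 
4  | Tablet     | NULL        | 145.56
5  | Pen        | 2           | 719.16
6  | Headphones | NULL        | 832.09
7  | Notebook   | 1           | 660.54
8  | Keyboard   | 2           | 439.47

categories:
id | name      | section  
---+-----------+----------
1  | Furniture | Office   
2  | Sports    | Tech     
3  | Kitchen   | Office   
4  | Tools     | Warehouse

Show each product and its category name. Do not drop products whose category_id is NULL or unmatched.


LEFT JOIN keeps every row from products (the left table); where category_id has no match in categories, the category columns become NULL. Walk through each product:
  - product 1 (Chair): category_id=4 -> matches Tools
  - product 2 (Mouse): category_id=4 -> matches Tools
  - product 3 (Lamp): category_id=3 -> matches Kitchen
  - product 4 (Tablet): category_id=NULL, no match -> kept with NULL
  - product 5 (Pen): category_id=2 -> matches Sports
  - product 6 (Headphones): category_id=NULL, no match -> kept with NULL
  - product 7 (Notebook): category_id=1 -> matches Furniture
  - product 8 (Keyboard): category_id=2 -> matches Sports
All 8 rows appear; 2 have NULL category.

SQL:
SELECT a.name, b.name AS category
FROM products a
LEFT JOIN categories b ON a.category_id = b.id

Result:
name       | category 
-----------+----------
Chair      | Tools    
Mouse      | Tools    
Lamp       | Kitchen  
Tablet     | NULL     
Pen        | Sports   
Headphones | NULL     
Notebook   | Furniture
Keyboard   | Sports   


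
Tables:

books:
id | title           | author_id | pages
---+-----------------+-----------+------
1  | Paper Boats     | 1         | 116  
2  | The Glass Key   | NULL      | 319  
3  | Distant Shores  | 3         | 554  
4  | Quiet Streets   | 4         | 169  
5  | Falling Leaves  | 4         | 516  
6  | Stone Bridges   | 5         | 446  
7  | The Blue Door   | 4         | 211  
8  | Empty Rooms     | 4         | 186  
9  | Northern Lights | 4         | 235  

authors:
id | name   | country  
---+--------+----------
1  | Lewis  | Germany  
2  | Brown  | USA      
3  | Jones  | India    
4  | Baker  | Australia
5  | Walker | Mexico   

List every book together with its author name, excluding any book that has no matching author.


INNER JOIN keeps only books rows whose author_id matches an id in authors. Walk through each book:
  - book 1 (Paper Boats): author_id=1 -> matches Lewis
  - book 2 (The Glass Key): author_id=NULL, no match -> dropped
  - book 3 (Distant Shores): author_id=3 -> matches Jones
  - book 4 (Quiet Streets): author_id=4 -> matches Baker
  - book 5 (Falling Leaves): author_id=4 -> matches Baker
  - book 6 (Stone Bridges): author_id=5 -> matches Walker
  - book 7 (The Blue Door): author_id=4 -> matches Baker
  - book 8 (Empty Rooms): author_id=4 -> matches Baker
  - book 9 (Northern Lights): author_id=4 -> matches Baker
So 1 of 9 rows is dropped.

SQL:
SELECT a.title, b.name AS author
FROM books a
INNER JOIN authors b ON a.author_id = b.id

Result:
title           | author
----------------+-------
Paper Boats     | Lewis 
Distant Shores  | Jones 
Quiet Streets   | Baker 
Falling Leaves  | Baker 
Stone Bridges   | Walker
The Blue Door   | Baker 
Empty Rooms     | Baker 
Northern Lights | Baker 


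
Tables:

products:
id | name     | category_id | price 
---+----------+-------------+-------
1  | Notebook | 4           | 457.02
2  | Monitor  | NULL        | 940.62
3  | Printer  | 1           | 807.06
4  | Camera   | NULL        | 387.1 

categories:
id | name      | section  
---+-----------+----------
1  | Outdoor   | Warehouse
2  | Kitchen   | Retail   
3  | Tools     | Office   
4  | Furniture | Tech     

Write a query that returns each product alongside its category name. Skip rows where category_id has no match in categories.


INNER JOIN keeps only products rows whose category_id matches an id in categories. Walk through each product:
  - product 1 (Notebook): category_id=4 -> matches Furniture
  - product 2 (Monitor): category_id=NULL, no match -> dropped
  - product 3 (Printer): category_id=1 -> matches Outdoor
  - product 4 (Camera): category_id=NULL, no match -> dropped
So 2 of 4 rows are dropped.

SQL:
SELECT a.name, b.name AS category
FROM products a
INNER JOIN categories b ON a.category_id = b.id

Result:
name     | category 
---------+----------
Notebook | Furniture
Printer  | Outdoor  


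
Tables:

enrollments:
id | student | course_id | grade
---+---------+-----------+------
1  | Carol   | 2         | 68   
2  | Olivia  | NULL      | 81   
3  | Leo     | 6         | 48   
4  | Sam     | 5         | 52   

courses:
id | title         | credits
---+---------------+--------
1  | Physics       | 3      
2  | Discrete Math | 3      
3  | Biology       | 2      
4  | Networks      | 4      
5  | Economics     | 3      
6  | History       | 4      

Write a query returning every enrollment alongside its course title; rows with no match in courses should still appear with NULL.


LEFT JOIN keeps every row from enrollments (the left table); where course_id has no match in courses, the course columns become NULL. Walk through each enrollment:
  - enrollment 1 (Carol): course_id=2 -> matches Discrete Math
  - enrollment 2 (Olivia): course_id=NULL, no match -> kept with NULL
  - enrollment 3 (Leo): course_id=6 -> matches History
  - enrollment 4 (Sam): course_id=5 -> matches Economics
All 4 rows appear; 1 has NULL course.

SQL:
SELECT a.student, b.title AS course
FROM enrollments a
LEFT JOIN courses b ON a.course_id = b.id

Result:
student | course       
--------+--------------
Carol   | Discrete Math
Olivia  | NULL         
Leo     | History      
Sam     | Economics    


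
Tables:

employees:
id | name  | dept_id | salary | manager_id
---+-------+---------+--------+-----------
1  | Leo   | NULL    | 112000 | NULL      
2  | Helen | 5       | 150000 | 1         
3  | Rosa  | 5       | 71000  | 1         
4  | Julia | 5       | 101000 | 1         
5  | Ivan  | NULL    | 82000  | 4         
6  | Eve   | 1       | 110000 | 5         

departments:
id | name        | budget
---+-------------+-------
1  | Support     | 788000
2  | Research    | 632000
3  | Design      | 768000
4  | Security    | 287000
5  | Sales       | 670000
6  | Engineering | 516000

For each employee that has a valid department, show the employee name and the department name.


INNER JOIN keeps only employees rows whose dept_id matches an id in departments. Walk through each employee:
  - employee 1 (Leo): dept_id=NULL, no match -> dropped
  - employee 2 (Helen): dept_id=5 -> matches Sales
  - employee 3 (Rosa): dept_id=5 -> matches Sales
  - employee 4 (Julia): dept_id=5 -> matches Sales
  - employee 5 (Ivan): dept_id=NULL, no match -> dropped
  - employee 6 (Eve): dept_id=1 -> matches Support
So 2 of 6 rows are dropped.

SQL:
SELECT a.name, b.name AS department
FROM employees a
INNER JOIN departments b ON a.dept_id = b.id

Result:
name  | department
------+-----------
Helen | Sales     
Rosa  | Sales     
Julia | Sales     
Eve   | Support   


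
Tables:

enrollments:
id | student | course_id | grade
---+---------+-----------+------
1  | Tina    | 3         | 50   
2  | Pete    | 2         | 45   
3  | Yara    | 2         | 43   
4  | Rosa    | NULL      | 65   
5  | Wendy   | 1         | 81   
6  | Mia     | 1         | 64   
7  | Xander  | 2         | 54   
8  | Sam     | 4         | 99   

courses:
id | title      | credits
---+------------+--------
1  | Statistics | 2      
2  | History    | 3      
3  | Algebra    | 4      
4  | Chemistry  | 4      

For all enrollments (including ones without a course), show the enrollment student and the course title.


LEFT JOIN keeps every row from enrollments (the left table); where course_id has no match in courses, the course columns become NULL. Walk through each enrollment:
  - enrollment 1 (Tina): course_id=3 -> matches Algebra
  - enrollment 2 (Pete): course_id=2 -> matches History
  - enrollment 3 (Yara): course_id=2 -> matches History
  - enrollment 4 (Rosa): course_id=NULL, no match -> kept with NULL
  - enrollment 5 (Wendy): course_id=1 -> matches Statistics
  - enrollment 6 (Mia): course_id=1 -> matches Statistics
  - enrollment 7 (Xander): course_id=2 -> matches History
  - enrollment 8 (Sam): course_id=4 -> matches Chemistry
All 8 rows appear; 1 has NULL course.

SQL:
SELECT a.student, b.title AS course
FROM enrollments a
LEFT JOIN courses b ON a.course_id = b.id

Result:
student | course    
--------+-----------
Tina    | Algebra   
Pete    | History   
Yara    | History   
Rosa    | NULL      
Wendy   | Statistics
Mia     | Statistics
Xander  | History   
Sam     | Chemistry 
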